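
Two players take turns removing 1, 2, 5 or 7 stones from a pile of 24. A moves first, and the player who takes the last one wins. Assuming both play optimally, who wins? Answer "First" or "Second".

Second

i:   0  1  2  3  4  5  6  7  8  9 10 11 12 13 14 15 16 17 18 19 20 21 22 23 24
     L  W  W  L  W  W  L  W  W  L  W  W  L  W  W  L  W  W  L  W  W  L  W  W  L
Position 24 is L, so the second player wins.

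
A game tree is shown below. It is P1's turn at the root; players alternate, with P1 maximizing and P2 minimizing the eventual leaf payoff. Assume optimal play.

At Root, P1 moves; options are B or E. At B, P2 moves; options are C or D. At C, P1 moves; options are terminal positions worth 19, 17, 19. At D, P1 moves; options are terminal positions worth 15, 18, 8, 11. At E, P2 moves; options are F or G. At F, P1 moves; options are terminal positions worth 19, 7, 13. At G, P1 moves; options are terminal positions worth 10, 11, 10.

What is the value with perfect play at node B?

C: max(19, 17, 19) = 19
D: max(15, 18, 8, 11) = 18
B: min(19, 18) = 18

18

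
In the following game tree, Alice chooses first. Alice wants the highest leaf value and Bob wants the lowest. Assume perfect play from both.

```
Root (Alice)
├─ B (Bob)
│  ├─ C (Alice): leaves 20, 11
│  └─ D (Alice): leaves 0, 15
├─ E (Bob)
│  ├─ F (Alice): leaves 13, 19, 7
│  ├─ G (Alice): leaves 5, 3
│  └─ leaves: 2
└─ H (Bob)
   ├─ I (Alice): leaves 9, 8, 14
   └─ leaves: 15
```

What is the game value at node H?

I: max(9, 8, 14) = 14
H: min(14, 15) = 14

14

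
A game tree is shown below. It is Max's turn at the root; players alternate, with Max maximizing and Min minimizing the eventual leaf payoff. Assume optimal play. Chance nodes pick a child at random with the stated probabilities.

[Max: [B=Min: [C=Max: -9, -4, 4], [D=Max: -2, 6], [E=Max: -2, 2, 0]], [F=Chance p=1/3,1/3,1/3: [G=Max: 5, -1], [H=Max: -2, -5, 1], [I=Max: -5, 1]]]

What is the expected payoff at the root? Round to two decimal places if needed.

2.33

C (Max): max(-9, -4, 4) = 4
D (Max): max(-2, 6) = 6
E (Max): max(-2, 2, 0) = 2
B (Min): min(4, 6, 2) = 2
G (Max): max(5, -1) = 5
H (Max): max(-2, -5, 1) = 1
I (Max): max(-5, 1) = 1
F (Chance): 1/3·5 + 1/3·1 + 1/3·1 = 2.33
Root (Max): max(2, 2.33) = 2.33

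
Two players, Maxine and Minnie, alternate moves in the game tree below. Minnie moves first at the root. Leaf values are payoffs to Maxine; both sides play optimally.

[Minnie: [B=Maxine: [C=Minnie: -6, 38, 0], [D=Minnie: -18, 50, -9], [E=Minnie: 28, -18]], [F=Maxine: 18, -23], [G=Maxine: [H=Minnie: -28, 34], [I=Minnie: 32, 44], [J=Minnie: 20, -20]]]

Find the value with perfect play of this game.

C (Minnie): min(-6, 38, 0) = -6
D (Minnie): min(-18, 50, -9) = -18
E (Minnie): min(28, -18) = -18
B (Maxine): max(-6, -18, -18) = -6
F (Maxine): max(18, -23) = 18
H (Minnie): min(-28, 34) = -28
I (Minnie): min(32, 44) = 32
J (Minnie): min(20, -20) = -20
G (Maxine): max(-28, 32, -20) = 32
Root (Minnie): min(-6, 18, 32) = -6

-6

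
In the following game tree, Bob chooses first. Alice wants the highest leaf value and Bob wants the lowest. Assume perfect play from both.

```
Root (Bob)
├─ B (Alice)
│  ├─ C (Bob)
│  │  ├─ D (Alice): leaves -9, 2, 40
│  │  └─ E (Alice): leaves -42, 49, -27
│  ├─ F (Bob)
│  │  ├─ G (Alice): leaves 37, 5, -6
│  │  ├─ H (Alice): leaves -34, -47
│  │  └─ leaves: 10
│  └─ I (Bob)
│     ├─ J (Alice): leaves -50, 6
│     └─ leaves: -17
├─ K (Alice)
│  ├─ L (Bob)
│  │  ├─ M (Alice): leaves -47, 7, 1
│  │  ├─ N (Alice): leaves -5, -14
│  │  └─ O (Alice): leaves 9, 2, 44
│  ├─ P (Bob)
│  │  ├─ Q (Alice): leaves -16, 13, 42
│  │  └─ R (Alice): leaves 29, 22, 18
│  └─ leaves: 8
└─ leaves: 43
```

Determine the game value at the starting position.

29

D (Alice): max(-9, 2, 40) = 40
E (Alice): max(-42, 49, -27) = 49
C (Bob): min(40, 49) = 40
G (Alice): max(37, 5, -6) = 37
H (Alice): max(-34, -47) = -34
F (Bob): min(37, -34, 10) = -34
J (Alice): max(-50, 6) = 6
I (Bob): min(6, -17) = -17
B (Alice): max(40, -34, -17) = 40
M (Alice): max(-47, 7, 1) = 7
N (Alice): max(-5, -14) = -5
O (Alice): max(9, 2, 44) = 44
L (Bob): min(7, -5, 44) = -5
Q (Alice): max(-16, 13, 42) = 42
R (Alice): max(29, 22, 18) = 29
P (Bob): min(42, 29) = 29
K (Alice): max(-5, 29, 8) = 29
Root (Bob): min(40, 29, 43) = 29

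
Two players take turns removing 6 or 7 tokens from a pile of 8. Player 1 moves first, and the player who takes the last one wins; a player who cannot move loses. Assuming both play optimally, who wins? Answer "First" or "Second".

First

Mark each pile size as W (mover wins) or L (mover loses):
i:   0  1  2  3  4  5  6  7  8
     L  L  L  L  L  L  W  W  W
Position 8 is W, so the first player wins.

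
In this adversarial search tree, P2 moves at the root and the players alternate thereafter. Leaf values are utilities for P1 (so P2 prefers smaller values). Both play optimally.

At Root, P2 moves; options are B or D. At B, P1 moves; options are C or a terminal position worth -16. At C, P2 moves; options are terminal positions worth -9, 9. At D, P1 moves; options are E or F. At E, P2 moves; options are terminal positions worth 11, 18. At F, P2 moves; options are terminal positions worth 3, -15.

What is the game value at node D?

E: min(11, 18) = 11
F: min(3, -15) = -15
D: max(11, -15) = 11

11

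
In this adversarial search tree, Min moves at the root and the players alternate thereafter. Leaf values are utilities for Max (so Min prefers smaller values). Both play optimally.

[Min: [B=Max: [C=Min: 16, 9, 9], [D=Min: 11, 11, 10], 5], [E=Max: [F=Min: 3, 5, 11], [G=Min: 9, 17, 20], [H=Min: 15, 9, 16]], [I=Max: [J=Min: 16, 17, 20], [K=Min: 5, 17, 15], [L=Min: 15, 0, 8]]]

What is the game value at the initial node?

C (Min): min(16, 9, 9) = 9
D (Min): min(11, 11, 10) = 10
B (Max): max(9, 10, 5) = 10
F (Min): min(3, 5, 11) = 3
G (Min): min(9, 17, 20) = 9
H (Min): min(15, 9, 16) = 9
E (Max): max(3, 9, 9) = 9
J (Min): min(16, 17, 20) = 16
K (Min): min(5, 17, 15) = 5
L (Min): min(15, 0, 8) = 0
I (Max): max(16, 5, 0) = 16
Root (Min): min(10, 9, 16) = 9

9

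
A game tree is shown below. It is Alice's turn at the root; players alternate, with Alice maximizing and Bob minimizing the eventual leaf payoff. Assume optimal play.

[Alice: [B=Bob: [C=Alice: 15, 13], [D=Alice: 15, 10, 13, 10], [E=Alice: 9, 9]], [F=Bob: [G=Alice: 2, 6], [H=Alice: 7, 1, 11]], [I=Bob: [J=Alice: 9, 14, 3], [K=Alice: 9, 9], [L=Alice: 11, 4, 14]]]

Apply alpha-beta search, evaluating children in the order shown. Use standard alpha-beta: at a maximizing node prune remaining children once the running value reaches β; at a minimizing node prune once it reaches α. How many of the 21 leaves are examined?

C [α=-∞,β=+∞]: v=15
D [α=-∞,β=15]: v=15 after child 1 ≥ β → β-cutoff, skip 3
E [α=-∞,β=15]: v=9
B [α=-∞,β=+∞]: v=9
G [α=9,β=+∞]: v=6
F [α=9,β=+∞]: v=6 after child 1 ≤ α → α-cutoff, skip 1
J [α=9,β=+∞]: v=14
K [α=9,β=14]: v=9
I [α=9,β=+∞]: v=9 after child 2 ≤ α → α-cutoff, skip 1
Root [α=-∞,β=+∞]: v=9
Leaves evaluated: 12 of 21.

12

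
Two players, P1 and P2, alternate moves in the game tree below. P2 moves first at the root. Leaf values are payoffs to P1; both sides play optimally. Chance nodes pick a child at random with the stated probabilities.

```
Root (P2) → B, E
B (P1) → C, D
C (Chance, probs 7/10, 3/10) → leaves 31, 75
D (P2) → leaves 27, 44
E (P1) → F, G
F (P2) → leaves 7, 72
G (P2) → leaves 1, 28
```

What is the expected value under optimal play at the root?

7

C (Chance): 7/10·31 + 3/10·75 = 44.2
D (P2): min(27, 44) = 27
B (P1): max(44.2, 27) = 44.2
F (P2): min(7, 72) = 7
G (P2): min(1, 28) = 1
E (P1): max(7, 1) = 7
Root (P2): min(44.2, 7) = 7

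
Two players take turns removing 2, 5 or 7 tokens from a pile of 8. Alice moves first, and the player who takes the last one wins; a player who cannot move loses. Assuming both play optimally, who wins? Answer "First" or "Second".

Compute winning (W) and losing (L) positions by backward induction:
i:   0  1  2  3  4  5  6  7  8
     L  L  W  W  L  W  W  W  W
Position 8 is W, so the first player wins.

First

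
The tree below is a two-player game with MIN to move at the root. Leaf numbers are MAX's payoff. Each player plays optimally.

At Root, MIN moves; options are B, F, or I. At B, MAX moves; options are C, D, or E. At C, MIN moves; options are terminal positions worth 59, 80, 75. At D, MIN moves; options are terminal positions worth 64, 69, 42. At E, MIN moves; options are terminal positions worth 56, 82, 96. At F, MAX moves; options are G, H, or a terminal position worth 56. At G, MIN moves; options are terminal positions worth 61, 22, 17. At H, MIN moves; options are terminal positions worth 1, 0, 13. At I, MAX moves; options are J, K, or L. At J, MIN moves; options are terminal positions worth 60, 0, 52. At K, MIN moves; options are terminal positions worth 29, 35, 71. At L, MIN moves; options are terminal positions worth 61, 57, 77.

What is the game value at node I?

57

J: min(60, 0, 52) = 0
K: min(29, 35, 71) = 29
L: min(61, 57, 77) = 57
I: max(0, 29, 57) = 57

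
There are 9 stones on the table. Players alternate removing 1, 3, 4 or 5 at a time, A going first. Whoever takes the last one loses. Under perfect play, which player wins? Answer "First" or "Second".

Mark each pile size as W (mover wins) or L (mover loses):
i:   0  1  2  3  4  5  6  7  8  9
     W  L  W  L  W  W  W  W  W  L
Position 9 is L, so the second player wins.

Second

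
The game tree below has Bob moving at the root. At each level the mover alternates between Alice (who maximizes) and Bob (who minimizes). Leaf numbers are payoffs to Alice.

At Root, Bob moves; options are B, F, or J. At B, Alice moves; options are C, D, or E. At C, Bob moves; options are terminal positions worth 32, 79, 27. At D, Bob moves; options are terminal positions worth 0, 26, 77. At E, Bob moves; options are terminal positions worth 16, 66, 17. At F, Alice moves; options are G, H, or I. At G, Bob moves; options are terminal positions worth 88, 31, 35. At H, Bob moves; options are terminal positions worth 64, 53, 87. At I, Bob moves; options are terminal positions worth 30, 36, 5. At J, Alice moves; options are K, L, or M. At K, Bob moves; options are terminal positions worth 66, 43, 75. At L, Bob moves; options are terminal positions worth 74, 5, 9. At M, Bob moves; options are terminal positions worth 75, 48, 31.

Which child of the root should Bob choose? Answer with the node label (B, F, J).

C (Bob): min(32, 79, 27) = 27
D (Bob): min(0, 26, 77) = 0
E (Bob): min(16, 66, 17) = 16
B (Alice): max(27, 0, 16) = 27
G (Bob): min(88, 31, 35) = 31
H (Bob): min(64, 53, 87) = 53
I (Bob): min(30, 36, 5) = 5
F (Alice): max(31, 53, 5) = 53
K (Bob): min(66, 43, 75) = 43
L (Bob): min(74, 5, 9) = 5
M (Bob): min(75, 48, 31) = 31
J (Alice): max(43, 5, 31) = 43
Root (Bob): min(27, 53, 43) = 27
Bob picks the child with the lowest value: B (value 27).

B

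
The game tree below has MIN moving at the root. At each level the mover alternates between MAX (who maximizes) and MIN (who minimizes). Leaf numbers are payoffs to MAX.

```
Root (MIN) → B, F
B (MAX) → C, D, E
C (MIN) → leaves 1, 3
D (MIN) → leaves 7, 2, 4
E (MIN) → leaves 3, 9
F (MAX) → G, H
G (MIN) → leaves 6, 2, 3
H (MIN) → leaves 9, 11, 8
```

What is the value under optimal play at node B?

C: min(1, 3) = 1
D: min(7, 2, 4) = 2
E: min(3, 9) = 3
B: max(1, 2, 3) = 3

3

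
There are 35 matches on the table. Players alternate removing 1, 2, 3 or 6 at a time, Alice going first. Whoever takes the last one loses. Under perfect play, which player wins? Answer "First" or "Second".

First

W/L table (W = player to move can force a win):
i:   0  1  2  3  4  5  6  7  8  9 10 11 12 13 14 15 16 17 18 19 20 21 22 23 24 25 26 27 28 29 30 31 32 33 34 35
     W  L  W  W  W  L  W  W  W  L  W  W  W  L  W  W  W  L  W  W  W  L  W  W  W  L  W  W  W  L  W  W  W  L  W  W
Position 35 is W, so the first player wins.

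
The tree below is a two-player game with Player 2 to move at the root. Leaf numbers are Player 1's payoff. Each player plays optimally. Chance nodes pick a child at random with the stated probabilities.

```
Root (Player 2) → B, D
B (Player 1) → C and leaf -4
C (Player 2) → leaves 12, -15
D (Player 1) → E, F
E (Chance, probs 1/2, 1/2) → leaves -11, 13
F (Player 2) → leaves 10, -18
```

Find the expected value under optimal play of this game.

-4

C (Player 2): min(12, -15) = -15
B (Player 1): max(-15, -4) = -4
E (Chance): 1/2·-11 + 1/2·13 = 1
F (Player 2): min(10, -18) = -18
D (Player 1): max(1, -18) = 1
Root (Player 2): min(-4, 1) = -4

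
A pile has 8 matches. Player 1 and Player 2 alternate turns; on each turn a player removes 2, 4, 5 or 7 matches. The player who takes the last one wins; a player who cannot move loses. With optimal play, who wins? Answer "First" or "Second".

Mark each pile size as W (mover wins) or L (mover loses):
i:   0  1  2  3  4  5  6  7  8
     L  L  W  W  W  W  W  W  W
Position 8 is W, so the first player wins.

First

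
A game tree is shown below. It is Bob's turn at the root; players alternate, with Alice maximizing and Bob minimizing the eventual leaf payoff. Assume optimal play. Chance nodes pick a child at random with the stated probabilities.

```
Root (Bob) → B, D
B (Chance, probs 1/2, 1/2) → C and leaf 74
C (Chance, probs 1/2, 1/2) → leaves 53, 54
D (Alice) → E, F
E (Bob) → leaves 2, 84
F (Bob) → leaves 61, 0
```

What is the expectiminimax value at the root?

2

C (Chance): 1/2·53 + 1/2·54 = 53.5
B (Chance): 1/2·53.5 + 1/2·74 = 63.75
E (Bob): min(2, 84) = 2
F (Bob): min(61, 0) = 0
D (Alice): max(2, 0) = 2
Root (Bob): min(63.75, 2) = 2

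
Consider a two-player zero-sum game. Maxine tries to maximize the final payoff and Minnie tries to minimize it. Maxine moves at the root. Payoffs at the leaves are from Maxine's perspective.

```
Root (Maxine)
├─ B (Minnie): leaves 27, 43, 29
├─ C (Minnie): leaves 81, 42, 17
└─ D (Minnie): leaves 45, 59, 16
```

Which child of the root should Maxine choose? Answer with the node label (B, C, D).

B

B (Minnie): min(27, 43, 29) = 27
C (Minnie): min(81, 42, 17) = 17
D (Minnie): min(45, 59, 16) = 16
Root (Maxine): max(27, 17, 16) = 27
Maxine picks the child with the highest value: B (value 27).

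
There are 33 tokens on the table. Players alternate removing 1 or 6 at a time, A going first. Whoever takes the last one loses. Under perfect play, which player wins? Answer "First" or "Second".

Second

Mark each pile size as W (mover wins) or L (mover loses):
i:   0  1  2  3  4  5  6  7  8  9 10 11 12 13 14 15 16 17 18 19 20 21 22 23 24 25 26 27 28 29 30 31 32 33
     W  L  W  L  W  L  W  W  L  W  L  W  L  W  W  L  W  L  W  L  W  W  L  W  L  W  L  W  W  L  W  L  W  L
Position 33 is L, so the second player wins.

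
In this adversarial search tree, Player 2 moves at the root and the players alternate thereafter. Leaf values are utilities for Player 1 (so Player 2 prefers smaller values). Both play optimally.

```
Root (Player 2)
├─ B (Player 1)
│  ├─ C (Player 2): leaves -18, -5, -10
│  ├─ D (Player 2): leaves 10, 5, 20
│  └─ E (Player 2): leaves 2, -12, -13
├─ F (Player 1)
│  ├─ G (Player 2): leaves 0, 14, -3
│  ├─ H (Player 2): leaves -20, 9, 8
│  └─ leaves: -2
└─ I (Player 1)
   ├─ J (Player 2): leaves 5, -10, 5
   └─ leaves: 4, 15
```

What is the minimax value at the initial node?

C (Player 2): min(-18, -5, -10) = -18
D (Player 2): min(10, 5, 20) = 5
E (Player 2): min(2, -12, -13) = -13
B (Player 1): max(-18, 5, -13) = 5
G (Player 2): min(0, 14, -3) = -3
H (Player 2): min(-20, 9, 8) = -20
F (Player 1): max(-3, -20, -2) = -2
J (Player 2): min(5, -10, 5) = -10
I (Player 1): max(-10, 4, 15) = 15
Root (Player 2): min(5, -2, 15) = -2

-2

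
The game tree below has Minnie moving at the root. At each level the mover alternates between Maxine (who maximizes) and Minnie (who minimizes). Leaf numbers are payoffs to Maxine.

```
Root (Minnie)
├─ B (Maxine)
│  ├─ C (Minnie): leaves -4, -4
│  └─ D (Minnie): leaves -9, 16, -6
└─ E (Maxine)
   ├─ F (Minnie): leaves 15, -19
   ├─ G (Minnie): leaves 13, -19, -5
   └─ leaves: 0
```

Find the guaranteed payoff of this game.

C (Minnie): min(-4, -4) = -4
D (Minnie): min(-9, 16, -6) = -9
B (Maxine): max(-4, -9) = -4
F (Minnie): min(15, -19) = -19
G (Minnie): min(13, -19, -5) = -19
E (Maxine): max(-19, -19, 0) = 0
Root (Minnie): min(-4, 0) = -4

-4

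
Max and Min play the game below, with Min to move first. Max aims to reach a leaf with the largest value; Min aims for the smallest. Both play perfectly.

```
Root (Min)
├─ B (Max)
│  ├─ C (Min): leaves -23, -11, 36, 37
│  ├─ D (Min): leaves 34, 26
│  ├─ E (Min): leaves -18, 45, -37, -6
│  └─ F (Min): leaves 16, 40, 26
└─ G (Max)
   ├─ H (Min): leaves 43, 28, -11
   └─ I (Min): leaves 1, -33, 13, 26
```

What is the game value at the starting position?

C (Min): min(-23, -11, 36, 37) = -23
D (Min): min(34, 26) = 26
E (Min): min(-18, 45, -37, -6) = -37
F (Min): min(16, 40, 26) = 16
B (Max): max(-23, 26, -37, 16) = 26
H (Min): min(43, 28, -11) = -11
I (Min): min(1, -33, 13, 26) = -33
G (Max): max(-11, -33) = -11
Root (Min): min(26, -11) = -11

-11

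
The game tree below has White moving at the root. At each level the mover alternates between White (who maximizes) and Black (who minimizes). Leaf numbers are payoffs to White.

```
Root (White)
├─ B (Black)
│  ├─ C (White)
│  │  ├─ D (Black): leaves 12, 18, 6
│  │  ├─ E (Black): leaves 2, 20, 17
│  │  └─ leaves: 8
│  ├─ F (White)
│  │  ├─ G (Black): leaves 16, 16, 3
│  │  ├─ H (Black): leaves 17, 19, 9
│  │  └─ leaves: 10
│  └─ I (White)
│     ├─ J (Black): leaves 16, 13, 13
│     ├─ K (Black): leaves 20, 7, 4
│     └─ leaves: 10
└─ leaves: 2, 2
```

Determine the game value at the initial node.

D (Black): min(12, 18, 6) = 6
E (Black): min(2, 20, 17) = 2
C (White): max(6, 2, 8) = 8
G (Black): min(16, 16, 3) = 3
H (Black): min(17, 19, 9) = 9
F (White): max(3, 9, 10) = 10
J (Black): min(16, 13, 13) = 13
K (Black): min(20, 7, 4) = 4
I (White): max(13, 4, 10) = 13
B (Black): min(8, 10, 13) = 8
Root (White): max(8, 2, 2) = 8

8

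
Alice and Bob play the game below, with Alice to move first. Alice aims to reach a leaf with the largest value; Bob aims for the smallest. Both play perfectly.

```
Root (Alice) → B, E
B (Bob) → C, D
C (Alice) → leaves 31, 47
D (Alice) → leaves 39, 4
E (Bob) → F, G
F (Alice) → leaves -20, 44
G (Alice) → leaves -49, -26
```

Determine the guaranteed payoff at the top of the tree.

39

C (Alice): max(31, 47) = 47
D (Alice): max(39, 4) = 39
B (Bob): min(47, 39) = 39
F (Alice): max(-20, 44) = 44
G (Alice): max(-49, -26) = -26
E (Bob): min(44, -26) = -26
Root (Alice): max(39, -26) = 39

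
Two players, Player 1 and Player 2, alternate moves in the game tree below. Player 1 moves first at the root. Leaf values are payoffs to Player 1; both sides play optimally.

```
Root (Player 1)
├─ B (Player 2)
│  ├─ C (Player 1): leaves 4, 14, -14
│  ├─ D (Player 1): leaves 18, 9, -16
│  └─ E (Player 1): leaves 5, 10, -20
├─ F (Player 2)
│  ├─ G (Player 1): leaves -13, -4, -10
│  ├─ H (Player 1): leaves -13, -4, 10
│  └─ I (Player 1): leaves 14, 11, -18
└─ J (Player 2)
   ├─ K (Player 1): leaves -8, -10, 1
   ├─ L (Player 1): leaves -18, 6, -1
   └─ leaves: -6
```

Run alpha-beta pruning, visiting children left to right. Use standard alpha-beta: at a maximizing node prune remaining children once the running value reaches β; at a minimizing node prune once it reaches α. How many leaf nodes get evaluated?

13

C [α=-∞,β=+∞]: v=14
D [α=-∞,β=14]: v=18 after child 1 ≥ β → β-cutoff, skip 2
E [α=-∞,β=14]: v=10
B [α=-∞,β=+∞]: v=10
G [α=10,β=+∞]: v=-4
F [α=10,β=+∞]: v=-4 after child 1 ≤ α → α-cutoff, skip 2
K [α=10,β=+∞]: v=1
J [α=10,β=+∞]: v=1 after child 1 ≤ α → α-cutoff, skip 2
Root [α=-∞,β=+∞]: v=10
Leaves evaluated: 13 of 25.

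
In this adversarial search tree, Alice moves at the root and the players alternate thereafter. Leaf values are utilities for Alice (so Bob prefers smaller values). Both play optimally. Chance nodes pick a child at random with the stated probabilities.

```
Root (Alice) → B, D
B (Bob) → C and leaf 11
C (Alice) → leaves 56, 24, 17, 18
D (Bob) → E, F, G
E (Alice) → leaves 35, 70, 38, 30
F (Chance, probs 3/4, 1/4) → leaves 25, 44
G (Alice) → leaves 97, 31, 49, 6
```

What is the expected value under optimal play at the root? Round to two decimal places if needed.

C (Alice): max(56, 24, 17, 18) = 56
B (Bob): min(56, 11) = 11
E (Alice): max(35, 70, 38, 30) = 70
F (Chance): 3/4·25 + 1/4·44 = 29.75
G (Alice): max(97, 31, 49, 6) = 97
D (Bob): min(70, 29.75, 97) = 29.75
Root (Alice): max(11, 29.75) = 29.75

29.75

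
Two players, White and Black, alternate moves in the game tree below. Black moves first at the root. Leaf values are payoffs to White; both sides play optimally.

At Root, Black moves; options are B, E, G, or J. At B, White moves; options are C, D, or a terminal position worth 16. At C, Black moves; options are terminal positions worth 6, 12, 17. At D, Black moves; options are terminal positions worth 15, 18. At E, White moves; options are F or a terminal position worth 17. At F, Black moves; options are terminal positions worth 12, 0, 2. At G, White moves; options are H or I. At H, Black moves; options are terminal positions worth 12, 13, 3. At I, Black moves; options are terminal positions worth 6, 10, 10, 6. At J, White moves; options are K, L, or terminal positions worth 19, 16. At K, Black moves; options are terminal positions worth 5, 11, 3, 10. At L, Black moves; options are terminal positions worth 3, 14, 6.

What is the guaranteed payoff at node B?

C: min(6, 12, 17) = 6
D: min(15, 18) = 15
B: max(6, 15, 16) = 16

16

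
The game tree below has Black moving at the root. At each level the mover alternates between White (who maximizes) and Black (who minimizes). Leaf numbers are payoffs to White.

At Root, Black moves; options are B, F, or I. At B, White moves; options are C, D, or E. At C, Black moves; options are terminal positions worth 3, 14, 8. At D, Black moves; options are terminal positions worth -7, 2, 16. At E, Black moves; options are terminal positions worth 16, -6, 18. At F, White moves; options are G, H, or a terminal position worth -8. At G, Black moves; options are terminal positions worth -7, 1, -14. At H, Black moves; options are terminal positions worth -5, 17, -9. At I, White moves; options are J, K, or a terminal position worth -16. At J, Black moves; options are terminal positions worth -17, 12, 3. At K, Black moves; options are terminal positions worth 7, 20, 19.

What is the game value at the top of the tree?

C (Black): min(3, 14, 8) = 3
D (Black): min(-7, 2, 16) = -7
E (Black): min(16, -6, 18) = -6
B (White): max(3, -7, -6) = 3
G (Black): min(-7, 1, -14) = -14
H (Black): min(-5, 17, -9) = -9
F (White): max(-14, -9, -8) = -8
J (Black): min(-17, 12, 3) = -17
K (Black): min(7, 20, 19) = 7
I (White): max(-17, 7, -16) = 7
Root (Black): min(3, -8, 7) = -8

-8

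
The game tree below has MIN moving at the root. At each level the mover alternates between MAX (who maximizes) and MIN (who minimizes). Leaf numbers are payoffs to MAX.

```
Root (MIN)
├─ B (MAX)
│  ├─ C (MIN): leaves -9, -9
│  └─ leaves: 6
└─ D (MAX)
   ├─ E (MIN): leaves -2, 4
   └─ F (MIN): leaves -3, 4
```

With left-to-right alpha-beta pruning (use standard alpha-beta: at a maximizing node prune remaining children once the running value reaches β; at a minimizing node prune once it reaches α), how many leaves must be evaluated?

6

C [α=-∞,β=+∞]: v=-9
B [α=-∞,β=+∞]: v=6
E [α=-∞,β=6]: v=-2
F [α=-2,β=6]: v=-3 after child 1 ≤ α → α-cutoff, skip 1
D [α=-∞,β=6]: v=-2
Root [α=-∞,β=+∞]: v=-2
Leaves evaluated: 6 of 7.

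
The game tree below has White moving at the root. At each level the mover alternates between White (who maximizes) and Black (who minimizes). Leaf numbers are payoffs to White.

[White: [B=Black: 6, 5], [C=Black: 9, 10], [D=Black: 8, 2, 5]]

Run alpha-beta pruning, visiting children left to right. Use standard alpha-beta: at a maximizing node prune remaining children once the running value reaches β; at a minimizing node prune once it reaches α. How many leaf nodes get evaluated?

B [α=-∞,β=+∞]: v=5
C [α=5,β=+∞]: v=9
D [α=9,β=+∞]: v=8 after child 1 ≤ α → α-cutoff, skip 2
Root [α=-∞,β=+∞]: v=9
Leaves evaluated: 5 of 7.

5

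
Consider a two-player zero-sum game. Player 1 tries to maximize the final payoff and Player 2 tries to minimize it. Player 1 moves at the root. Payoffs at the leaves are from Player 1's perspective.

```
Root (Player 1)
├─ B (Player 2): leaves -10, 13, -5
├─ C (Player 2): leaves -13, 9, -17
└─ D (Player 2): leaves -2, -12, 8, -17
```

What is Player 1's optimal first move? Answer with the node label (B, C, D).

B (Player 2): min(-10, 13, -5) = -10
C (Player 2): min(-13, 9, -17) = -17
D (Player 2): min(-2, -12, 8, -17) = -17
Root (Player 1): max(-10, -17, -17) = -10
Player 1 picks the child with the highest value: B (value -10).

B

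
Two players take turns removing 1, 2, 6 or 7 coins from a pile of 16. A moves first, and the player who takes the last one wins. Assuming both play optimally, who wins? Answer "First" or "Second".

Second

W/L table (W = player to move can force a win):
i:   0  1  2  3  4  5  6  7  8  9 10 11 12 13 14 15 16
     L  W  W  L  W  W  W  W  L  W  W  L  W  W  W  W  L
Position 16 is L, so the second player wins.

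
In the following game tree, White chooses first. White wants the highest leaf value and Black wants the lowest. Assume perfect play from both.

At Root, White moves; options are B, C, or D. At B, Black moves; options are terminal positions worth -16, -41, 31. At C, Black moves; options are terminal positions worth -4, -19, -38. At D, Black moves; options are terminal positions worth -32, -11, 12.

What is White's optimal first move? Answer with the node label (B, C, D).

D

B (Black): min(-16, -41, 31) = -41
C (Black): min(-4, -19, -38) = -38
D (Black): min(-32, -11, 12) = -32
Root (White): max(-41, -38, -32) = -32
White picks the child with the highest value: D (value -32).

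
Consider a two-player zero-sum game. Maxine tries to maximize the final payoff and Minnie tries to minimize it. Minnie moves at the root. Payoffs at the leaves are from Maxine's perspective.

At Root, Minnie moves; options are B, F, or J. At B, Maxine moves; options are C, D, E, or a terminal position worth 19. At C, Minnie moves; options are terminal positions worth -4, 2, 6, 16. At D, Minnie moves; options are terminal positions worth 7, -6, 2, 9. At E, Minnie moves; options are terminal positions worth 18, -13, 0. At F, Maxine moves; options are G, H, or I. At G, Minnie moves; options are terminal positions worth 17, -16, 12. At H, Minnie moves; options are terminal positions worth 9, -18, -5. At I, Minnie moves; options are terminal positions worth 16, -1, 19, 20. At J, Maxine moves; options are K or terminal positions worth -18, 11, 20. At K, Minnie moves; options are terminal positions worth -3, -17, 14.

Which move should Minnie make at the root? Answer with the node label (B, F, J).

C (Minnie): min(-4, 2, 6, 16) = -4
D (Minnie): min(7, -6, 2, 9) = -6
E (Minnie): min(18, -13, 0) = -13
B (Maxine): max(-4, -6, -13, 19) = 19
G (Minnie): min(17, -16, 12) = -16
H (Minnie): min(9, -18, -5) = -18
I (Minnie): min(16, -1, 19, 20) = -1
F (Maxine): max(-16, -18, -1) = -1
K (Minnie): min(-3, -17, 14) = -17
J (Maxine): max(-17, -18, 11, 20) = 20
Root (Minnie): min(19, -1, 20) = -1
Minnie picks the child with the lowest value: F (value -1).

F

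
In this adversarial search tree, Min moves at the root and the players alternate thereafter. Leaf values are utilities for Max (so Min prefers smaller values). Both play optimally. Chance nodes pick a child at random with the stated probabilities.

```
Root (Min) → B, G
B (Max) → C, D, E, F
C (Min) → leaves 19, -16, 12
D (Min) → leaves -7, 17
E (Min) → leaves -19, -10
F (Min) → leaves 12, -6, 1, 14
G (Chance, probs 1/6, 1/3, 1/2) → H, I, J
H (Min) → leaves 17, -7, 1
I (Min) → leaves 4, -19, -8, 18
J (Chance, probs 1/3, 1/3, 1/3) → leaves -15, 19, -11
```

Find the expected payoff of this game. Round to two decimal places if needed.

-8.67

C (Min): min(19, -16, 12) = -16
D (Min): min(-7, 17) = -7
E (Min): min(-19, -10) = -19
F (Min): min(12, -6, 1, 14) = -6
B (Max): max(-16, -7, -19, -6) = -6
H (Min): min(17, -7, 1) = -7
I (Min): min(4, -19, -8, 18) = -19
J (Chance): 1/3·-15 + 1/3·19 + 1/3·-11 = -2.33
G (Chance): 1/6·-7 + 1/3·-19 + 1/2·-2.33 = -8.67
Root (Min): min(-6, -8.67) = -8.67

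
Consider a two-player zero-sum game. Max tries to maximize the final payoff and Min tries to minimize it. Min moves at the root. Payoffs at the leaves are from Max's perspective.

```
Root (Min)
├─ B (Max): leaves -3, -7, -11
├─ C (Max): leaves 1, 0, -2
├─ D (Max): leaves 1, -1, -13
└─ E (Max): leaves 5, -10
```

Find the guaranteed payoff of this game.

-3

B (Max): max(-3, -7, -11) = -3
C (Max): max(1, 0, -2) = 1
D (Max): max(1, -1, -13) = 1
E (Max): max(5, -10) = 5
Root (Min): min(-3, 1, 1, 5) = -3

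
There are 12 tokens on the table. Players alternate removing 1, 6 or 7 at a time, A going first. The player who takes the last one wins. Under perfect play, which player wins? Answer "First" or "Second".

Second

Positions where the player to move wins (W) vs loses (L):
i:   0  1  2  3  4  5  6  7  8  9 10 11 12
     L  W  L  W  L  W  W  W  W  W  W  W  L
Position 12 is L, so the second player wins.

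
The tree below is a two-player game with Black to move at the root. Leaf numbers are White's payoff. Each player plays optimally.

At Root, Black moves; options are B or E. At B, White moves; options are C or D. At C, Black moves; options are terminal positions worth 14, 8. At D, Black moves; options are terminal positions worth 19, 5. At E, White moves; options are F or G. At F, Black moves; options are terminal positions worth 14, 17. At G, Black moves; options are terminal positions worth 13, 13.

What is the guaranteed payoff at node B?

8

C: min(14, 8) = 8
D: min(19, 5) = 5
B: max(8, 5) = 8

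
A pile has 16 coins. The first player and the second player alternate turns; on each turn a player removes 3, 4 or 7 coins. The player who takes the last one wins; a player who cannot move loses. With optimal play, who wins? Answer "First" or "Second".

First

Positions where the player to move wins (W) vs loses (L):
i:   0  1  2  3  4  5  6  7  8  9 10 11 12 13 14 15 16
     L  L  L  W  W  W  W  W  W  W  L  L  L  W  W  W  W
Position 16 is W, so the first player wins.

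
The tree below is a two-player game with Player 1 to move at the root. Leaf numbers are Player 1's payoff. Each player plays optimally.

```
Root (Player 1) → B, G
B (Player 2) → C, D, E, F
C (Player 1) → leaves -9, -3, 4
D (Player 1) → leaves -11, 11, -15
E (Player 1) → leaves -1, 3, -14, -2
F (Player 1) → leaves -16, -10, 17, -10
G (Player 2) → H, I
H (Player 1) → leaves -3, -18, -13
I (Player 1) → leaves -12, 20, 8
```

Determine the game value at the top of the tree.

3

C (Player 1): max(-9, -3, 4) = 4
D (Player 1): max(-11, 11, -15) = 11
E (Player 1): max(-1, 3, -14, -2) = 3
F (Player 1): max(-16, -10, 17, -10) = 17
B (Player 2): min(4, 11, 3, 17) = 3
H (Player 1): max(-3, -18, -13) = -3
I (Player 1): max(-12, 20, 8) = 20
G (Player 2): min(-3, 20) = -3
Root (Player 1): max(3, -3) = 3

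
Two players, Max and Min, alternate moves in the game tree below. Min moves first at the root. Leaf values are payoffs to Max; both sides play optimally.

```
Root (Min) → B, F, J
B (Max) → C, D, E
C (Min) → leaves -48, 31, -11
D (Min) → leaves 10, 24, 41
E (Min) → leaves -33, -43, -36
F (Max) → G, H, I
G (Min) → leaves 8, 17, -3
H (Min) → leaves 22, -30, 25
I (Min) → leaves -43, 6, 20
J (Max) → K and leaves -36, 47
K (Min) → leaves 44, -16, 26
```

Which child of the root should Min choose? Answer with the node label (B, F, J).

F

C (Min): min(-48, 31, -11) = -48
D (Min): min(10, 24, 41) = 10
E (Min): min(-33, -43, -36) = -43
B (Max): max(-48, 10, -43) = 10
G (Min): min(8, 17, -3) = -3
H (Min): min(22, -30, 25) = -30
I (Min): min(-43, 6, 20) = -43
F (Max): max(-3, -30, -43) = -3
K (Min): min(44, -16, 26) = -16
J (Max): max(-16, -36, 47) = 47
Root (Min): min(10, -3, 47) = -3
Min picks the child with the lowest value: F (value -3).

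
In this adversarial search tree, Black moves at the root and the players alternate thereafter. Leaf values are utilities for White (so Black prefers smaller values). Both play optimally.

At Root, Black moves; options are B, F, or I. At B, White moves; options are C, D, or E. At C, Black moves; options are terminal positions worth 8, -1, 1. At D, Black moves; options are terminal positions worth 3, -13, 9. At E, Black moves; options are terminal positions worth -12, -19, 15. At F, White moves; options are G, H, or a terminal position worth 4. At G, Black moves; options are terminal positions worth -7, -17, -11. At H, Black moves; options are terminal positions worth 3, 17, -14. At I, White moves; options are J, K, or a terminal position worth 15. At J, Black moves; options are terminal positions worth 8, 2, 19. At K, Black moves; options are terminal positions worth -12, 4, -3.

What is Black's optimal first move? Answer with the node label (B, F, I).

B

C (Black): min(8, -1, 1) = -1
D (Black): min(3, -13, 9) = -13
E (Black): min(-12, -19, 15) = -19
B (White): max(-1, -13, -19) = -1
G (Black): min(-7, -17, -11) = -17
H (Black): min(3, 17, -14) = -14
F (White): max(-17, -14, 4) = 4
J (Black): min(8, 2, 19) = 2
K (Black): min(-12, 4, -3) = -12
I (White): max(2, -12, 15) = 15
Root (Black): min(-1, 4, 15) = -1
Black picks the child with the lowest value: B (value -1).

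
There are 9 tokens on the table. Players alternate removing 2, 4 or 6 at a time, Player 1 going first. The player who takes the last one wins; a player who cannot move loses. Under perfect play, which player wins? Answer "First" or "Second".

Second

Compute winning (W) and losing (L) positions by backward induction:
i:   0  1  2  3  4  5  6  7  8  9
     L  L  W  W  W  W  W  W  L  L
Position 9 is L, so the second player wins.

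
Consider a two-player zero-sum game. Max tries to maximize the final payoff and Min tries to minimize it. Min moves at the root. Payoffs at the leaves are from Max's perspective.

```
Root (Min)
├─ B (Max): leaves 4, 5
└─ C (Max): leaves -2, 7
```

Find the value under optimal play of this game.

B (Max): max(4, 5) = 5
C (Max): max(-2, 7) = 7
Root (Min): min(5, 7) = 5

5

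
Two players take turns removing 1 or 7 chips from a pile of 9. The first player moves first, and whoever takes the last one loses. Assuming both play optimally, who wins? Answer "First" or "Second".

i:   0  1  2  3  4  5  6  7  8  9
     W  L  W  L  W  L  W  L  W  L
Position 9 is L, so the second player wins.

Second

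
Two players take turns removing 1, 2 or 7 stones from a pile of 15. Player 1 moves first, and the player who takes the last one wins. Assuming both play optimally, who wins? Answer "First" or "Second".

i:   0  1  2  3  4  5  6  7  8  9 10 11 12 13 14 15
     L  W  W  L  W  W  L  W  W  L  W  W  L  W  W  L
Position 15 is L, so the second player wins.

Second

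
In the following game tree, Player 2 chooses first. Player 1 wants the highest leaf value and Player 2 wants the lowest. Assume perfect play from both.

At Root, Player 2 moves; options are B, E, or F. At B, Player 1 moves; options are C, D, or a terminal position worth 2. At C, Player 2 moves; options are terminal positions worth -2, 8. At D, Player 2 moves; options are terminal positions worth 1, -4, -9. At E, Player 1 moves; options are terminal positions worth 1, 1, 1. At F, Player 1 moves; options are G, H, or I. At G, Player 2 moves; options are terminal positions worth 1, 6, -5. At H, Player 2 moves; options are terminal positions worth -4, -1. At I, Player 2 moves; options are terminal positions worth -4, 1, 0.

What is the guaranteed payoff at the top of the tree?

-4

C (Player 2): min(-2, 8) = -2
D (Player 2): min(1, -4, -9) = -9
B (Player 1): max(-2, -9, 2) = 2
E (Player 1): max(1, 1, 1) = 1
G (Player 2): min(1, 6, -5) = -5
H (Player 2): min(-4, -1) = -4
I (Player 2): min(-4, 1, 0) = -4
F (Player 1): max(-5, -4, -4) = -4
Root (Player 2): min(2, 1, -4) = -4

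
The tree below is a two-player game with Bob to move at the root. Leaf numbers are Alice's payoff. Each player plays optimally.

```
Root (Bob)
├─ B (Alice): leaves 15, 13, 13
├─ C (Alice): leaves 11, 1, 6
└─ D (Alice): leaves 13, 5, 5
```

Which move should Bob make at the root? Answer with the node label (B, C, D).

C

B (Alice): max(15, 13, 13) = 15
C (Alice): max(11, 1, 6) = 11
D (Alice): max(13, 5, 5) = 13
Root (Bob): min(15, 11, 13) = 11
Bob picks the child with the lowest value: C (value 11).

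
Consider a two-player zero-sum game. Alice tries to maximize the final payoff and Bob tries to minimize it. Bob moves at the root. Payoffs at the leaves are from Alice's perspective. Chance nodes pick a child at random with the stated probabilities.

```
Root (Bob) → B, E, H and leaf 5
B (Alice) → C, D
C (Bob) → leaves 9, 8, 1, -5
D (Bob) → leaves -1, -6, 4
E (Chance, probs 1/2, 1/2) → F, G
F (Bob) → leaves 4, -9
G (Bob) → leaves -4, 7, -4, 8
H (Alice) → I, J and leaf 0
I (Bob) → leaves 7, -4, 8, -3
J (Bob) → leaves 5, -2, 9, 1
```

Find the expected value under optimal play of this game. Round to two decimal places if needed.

-6.5

C (Bob): min(9, 8, 1, -5) = -5
D (Bob): min(-1, -6, 4) = -6
B (Alice): max(-5, -6) = -5
F (Bob): min(4, -9) = -9
G (Bob): min(-4, 7, -4, 8) = -4
E (Chance): 1/2·-9 + 1/2·-4 = -6.5
I (Bob): min(7, -4, 8, -3) = -4
J (Bob): min(5, -2, 9, 1) = -2
H (Alice): max(-4, -2, 0) = 0
Root (Bob): min(-5, -6.5, 0, 5) = -6.5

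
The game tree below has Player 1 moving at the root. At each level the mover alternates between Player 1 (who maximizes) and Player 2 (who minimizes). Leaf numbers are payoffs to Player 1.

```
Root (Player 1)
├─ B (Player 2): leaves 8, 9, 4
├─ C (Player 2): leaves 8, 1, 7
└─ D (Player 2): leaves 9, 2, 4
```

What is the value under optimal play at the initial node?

4

B (Player 2): min(8, 9, 4) = 4
C (Player 2): min(8, 1, 7) = 1
D (Player 2): min(9, 2, 4) = 2
Root (Player 1): max(4, 1, 2) = 4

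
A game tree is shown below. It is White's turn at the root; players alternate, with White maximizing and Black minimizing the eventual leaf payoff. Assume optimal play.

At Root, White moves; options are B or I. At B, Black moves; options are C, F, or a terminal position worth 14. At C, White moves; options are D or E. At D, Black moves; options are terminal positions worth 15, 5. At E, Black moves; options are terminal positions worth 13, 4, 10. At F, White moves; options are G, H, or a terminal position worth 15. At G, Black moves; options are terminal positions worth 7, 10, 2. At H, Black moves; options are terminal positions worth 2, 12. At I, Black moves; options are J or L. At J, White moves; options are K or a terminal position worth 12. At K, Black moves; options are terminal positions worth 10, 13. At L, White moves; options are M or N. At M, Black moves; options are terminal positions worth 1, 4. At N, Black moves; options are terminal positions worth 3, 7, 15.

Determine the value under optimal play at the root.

D (Black): min(15, 5) = 5
E (Black): min(13, 4, 10) = 4
C (White): max(5, 4) = 5
G (Black): min(7, 10, 2) = 2
H (Black): min(2, 12) = 2
F (White): max(2, 2, 15) = 15
B (Black): min(5, 15, 14) = 5
K (Black): min(10, 13) = 10
J (White): max(10, 12) = 12
M (Black): min(1, 4) = 1
N (Black): min(3, 7, 15) = 3
L (White): max(1, 3) = 3
I (Black): min(12, 3) = 3
Root (White): max(5, 3) = 5

5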